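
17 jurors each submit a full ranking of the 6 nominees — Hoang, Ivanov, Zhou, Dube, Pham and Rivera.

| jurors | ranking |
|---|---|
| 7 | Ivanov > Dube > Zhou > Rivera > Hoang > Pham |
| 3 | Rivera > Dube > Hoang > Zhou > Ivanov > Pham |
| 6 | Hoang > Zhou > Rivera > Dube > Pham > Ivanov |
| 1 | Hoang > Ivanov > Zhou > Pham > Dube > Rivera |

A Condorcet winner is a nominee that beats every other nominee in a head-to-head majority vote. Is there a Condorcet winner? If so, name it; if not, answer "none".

none

Head-to-head results (17 jurors):
Hoang vs Ivanov: 10 to 7, Hoang.
Hoang vs Zhou: Hoang preferred on 3+6+1 = 10 ballots; Hoang wins 10–7.
Hoang vs Dube: Hoang is ranked higher on 6+1 = 7 ballots, Dube on 10. Dube wins 10–7.
Hoang vs Pham: Hoang preferred on 7+3+6+1 = 17 ballots; Hoang wins 17–0.
Hoang vs Rivera: 6+1 = 7 for Hoang, 10 for Rivera — Rivera by 10–7.
Ivanov vs Zhou: Ivanov is ranked higher on 7+1 = 8 ballots, Zhou on 9. Zhou wins 9–8.
Ivanov vs Dube: Ivanov preferred on 7+1 = 8 ballots; Dube wins 9–8.
Ivanov vs Pham: Ivanov preferred on 7+3+1 = 11 ballots; Ivanov wins 11–6.
Ivanov vs Rivera: Ivanov is ranked higher on 7+1 = 8 ballots, Rivera on 9. Rivera wins 9–8.
Zhou vs Dube: Zhou preferred on 6+1 = 7 ballots; Dube wins 10–7.
Zhou vs Pham: Zhou is ranked higher on 7+3+6+1 = 17 ballots, Pham on 0. Zhou wins 17–0.
Zhou vs Rivera: 14 to 3, Zhou.
Dube vs Pham: Dube is ranked higher on 7+3+6 = 16 ballots, Pham on 1. Dube wins 16–1.
Dube vs Rivera: 7+1 = 8 for Dube, 9 for Rivera — Rivera by 9–8.
Pham vs Rivera: 1 for Pham, 16 for Rivera — Rivera by 16–1.
Every nominee loses at least once (Hoang loses to Dube; Ivanov loses to Hoang; Zhou loses to Hoang; Dube loses to Rivera; Pham loses to Hoang; Rivera loses to Zhou). The majority relation contains the cycle Hoang > Zhou > Rivera > Hoang, so there is no Condorcet winner.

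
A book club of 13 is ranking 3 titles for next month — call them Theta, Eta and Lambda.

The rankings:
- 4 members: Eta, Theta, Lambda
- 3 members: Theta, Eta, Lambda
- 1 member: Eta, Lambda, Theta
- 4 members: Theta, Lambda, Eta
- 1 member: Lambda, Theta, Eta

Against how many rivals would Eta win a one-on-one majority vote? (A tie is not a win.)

Eta against each rival (13 members):
Eta vs Theta: Eta preferred on 4+1 = 5 ballots; Theta wins 8–5.
Eta vs Lambda: 4+3+1 = 8 for Eta, 5 for Lambda — Eta by 8–5.
Eta beats Lambda; loses to Theta — 1 pairwise win.

1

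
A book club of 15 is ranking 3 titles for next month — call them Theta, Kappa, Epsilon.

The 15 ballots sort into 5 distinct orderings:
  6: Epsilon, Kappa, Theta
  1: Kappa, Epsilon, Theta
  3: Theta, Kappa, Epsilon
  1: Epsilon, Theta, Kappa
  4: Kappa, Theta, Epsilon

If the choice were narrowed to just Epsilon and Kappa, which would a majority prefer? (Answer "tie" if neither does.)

Ballots ranking Epsilon above Kappa: 6 + 1 = 7.
Ballots ranking Kappa above Epsilon: 15 − 7 = 8.
Kappa wins the head-to-head 8–7.

Kappa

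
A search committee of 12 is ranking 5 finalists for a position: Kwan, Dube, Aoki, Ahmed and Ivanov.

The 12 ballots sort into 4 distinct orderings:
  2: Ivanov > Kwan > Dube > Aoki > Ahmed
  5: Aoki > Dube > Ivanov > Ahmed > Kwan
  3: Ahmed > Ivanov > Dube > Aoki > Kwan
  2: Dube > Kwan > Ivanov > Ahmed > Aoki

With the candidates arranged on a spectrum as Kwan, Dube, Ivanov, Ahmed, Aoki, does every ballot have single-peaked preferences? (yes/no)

Axis positions: Kwan=1, Dube=2, Ivanov=3, Ahmed=4, Aoki=5.
Ballot type 1: ranking walks positions 3-1-2-5-4; Kwan is ranked above Dube even though Dube lies between Kwan and the peak Ivanov on the axis — preferences dip and rise again. Not single-peaked.
Ballot type 2: ranking walks positions 5-2-3-4-1; Dube is ranked above Ahmed even though Ahmed lies between Dube and the peak Aoki on the axis — preferences dip and rise again. Not single-peaked.
Ballot type 3 (peak Ahmed at position 4): ranking walks positions 4-3-2-5-1, expanding outward from the peak — single-peaked.
Ballot type 4 (peak Dube at position 2): ranking walks positions 2-1-3-4-5, expanding outward from the peak — single-peaked.
Ballot type 1 violates single-peakedness, so the profile is not single-peaked on this axis.

no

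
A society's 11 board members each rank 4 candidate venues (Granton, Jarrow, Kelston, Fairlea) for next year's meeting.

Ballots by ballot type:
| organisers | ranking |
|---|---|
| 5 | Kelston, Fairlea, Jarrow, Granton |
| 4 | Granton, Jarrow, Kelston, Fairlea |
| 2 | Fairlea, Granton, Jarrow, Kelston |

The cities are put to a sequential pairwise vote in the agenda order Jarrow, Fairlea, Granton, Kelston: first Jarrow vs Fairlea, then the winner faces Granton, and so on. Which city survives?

Kelston

Round 1: Jarrow vs Fairlea — 4–7, Fairlea advances.
Round 2: Fairlea vs Granton — 7–4, Fairlea advances.
Round 3: Fairlea vs Kelston — 2–9, Kelston advances.
Kelston survives the agenda.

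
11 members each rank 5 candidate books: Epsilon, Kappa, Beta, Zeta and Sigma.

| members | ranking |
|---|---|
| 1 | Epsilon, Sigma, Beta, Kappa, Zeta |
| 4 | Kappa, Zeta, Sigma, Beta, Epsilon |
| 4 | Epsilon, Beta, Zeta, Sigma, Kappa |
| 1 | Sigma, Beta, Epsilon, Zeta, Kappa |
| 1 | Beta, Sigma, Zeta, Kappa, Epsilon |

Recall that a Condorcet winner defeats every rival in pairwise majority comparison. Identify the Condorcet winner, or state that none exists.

Check each pair by majority over 11 ballots:
Epsilon–Kappa: Epsilon 6–5.
Epsilon vs Beta: Beta, 6–5.
Epsilon–Zeta: Epsilon 6–5.
Epsilon vs Sigma: Sigma wins 6–5.
Kappa vs Beta: Beta, 7–4.
Kappa vs Zeta: Zeta, 6–5.
Kappa vs Sigma: Sigma wins 7–4.
Beta vs Zeta: Beta, 7–4.
Beta vs Sigma: Sigma, 6–5.
Zeta vs Sigma: Zeta wins 8–3.
No book is unbeaten: Epsilon loses to Beta; Kappa loses to Epsilon; Beta loses to Sigma; Zeta loses to Epsilon; Sigma loses to Zeta. In particular Epsilon > Zeta > Sigma > Epsilon is a majority cycle — no Condorcet winner exists.

none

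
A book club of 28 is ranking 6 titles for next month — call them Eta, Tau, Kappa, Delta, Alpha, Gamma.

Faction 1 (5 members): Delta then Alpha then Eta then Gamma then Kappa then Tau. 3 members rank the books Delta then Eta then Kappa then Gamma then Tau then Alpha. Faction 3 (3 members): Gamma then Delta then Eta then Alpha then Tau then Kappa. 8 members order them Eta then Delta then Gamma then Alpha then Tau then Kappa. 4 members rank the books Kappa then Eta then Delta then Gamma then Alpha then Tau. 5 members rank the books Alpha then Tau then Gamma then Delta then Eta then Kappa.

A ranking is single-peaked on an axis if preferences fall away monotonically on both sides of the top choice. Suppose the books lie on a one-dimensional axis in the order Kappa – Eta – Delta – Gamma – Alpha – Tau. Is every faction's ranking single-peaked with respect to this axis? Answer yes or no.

Axis positions: Kappa=1, Eta=2, Delta=3, Gamma=4, Alpha=5, Tau=6.
Faction 1: ranking walks positions 3-5-2-4-1-6; Alpha is ranked above Gamma even though Gamma lies between Alpha and the peak Delta on the axis — preferences dip and rise again. Not single-peaked.
Faction 2: ranking walks positions 3-2-1-4-6-5; Tau is ranked above Alpha even though Alpha lies between Tau and the peak Delta on the axis — preferences dip and rise again. Not single-peaked.
Faction 3 (peak Gamma at position 4): ranking walks positions 4-3-2-5-6-1, expanding outward from the peak — single-peaked.
Faction 4 (peak Eta at position 2): ranking walks positions 2-3-4-5-6-1, expanding outward from the peak — single-peaked.
Faction 5 (peak Kappa at position 1): ranking walks positions 1-2-3-4-5-6, expanding outward from the peak — single-peaked.
Faction 6 (peak Alpha at position 5): ranking walks positions 5-6-4-3-2-1, expanding outward from the peak — single-peaked.
Faction 1 violates single-peakedness, so the profile is not single-peaked on this axis.

no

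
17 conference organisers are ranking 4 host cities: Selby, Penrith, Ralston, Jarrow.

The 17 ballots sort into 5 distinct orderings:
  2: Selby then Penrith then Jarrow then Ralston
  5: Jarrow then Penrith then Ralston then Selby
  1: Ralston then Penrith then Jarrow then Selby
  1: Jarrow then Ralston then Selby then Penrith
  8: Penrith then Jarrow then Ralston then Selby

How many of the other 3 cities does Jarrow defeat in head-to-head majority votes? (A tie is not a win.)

2

Jarrow against each rival (17 organisers):
Jarrow vs Selby: 15 to 2, Jarrow.
Jarrow vs Penrith: 5+1 = 6 for Jarrow, 11 for Penrith — Penrith by 11–6.
Jarrow vs Ralston: 16 to 1, Jarrow.
Jarrow beats Selby, Ralston; loses to Penrith — 2 pairwise wins.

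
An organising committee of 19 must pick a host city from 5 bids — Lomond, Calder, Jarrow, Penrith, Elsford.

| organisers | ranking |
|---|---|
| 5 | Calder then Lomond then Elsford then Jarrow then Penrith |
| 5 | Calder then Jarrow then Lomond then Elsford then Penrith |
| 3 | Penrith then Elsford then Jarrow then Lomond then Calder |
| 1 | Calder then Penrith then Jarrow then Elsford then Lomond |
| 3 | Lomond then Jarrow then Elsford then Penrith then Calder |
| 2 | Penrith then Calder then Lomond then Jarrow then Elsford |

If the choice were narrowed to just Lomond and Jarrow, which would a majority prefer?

Lomond

Ballots ranking Lomond above Jarrow: 5 + 3 + 2 = 10.
Ballots ranking Jarrow above Lomond: 19 − 10 = 9.
Lomond wins the head-to-head 10–9.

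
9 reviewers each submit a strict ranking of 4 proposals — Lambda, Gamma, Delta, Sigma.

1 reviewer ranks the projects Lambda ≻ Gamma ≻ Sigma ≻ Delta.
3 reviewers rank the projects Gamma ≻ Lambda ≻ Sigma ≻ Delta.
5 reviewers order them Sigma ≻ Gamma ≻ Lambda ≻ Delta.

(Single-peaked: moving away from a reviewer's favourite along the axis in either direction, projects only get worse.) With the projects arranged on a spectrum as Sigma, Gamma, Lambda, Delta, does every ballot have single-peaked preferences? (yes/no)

Axis positions: Sigma=1, Gamma=2, Lambda=3, Delta=4.
Group 1 (peak Lambda at position 3): ranking walks positions 3-2-1-4, expanding outward from the peak — single-peaked.
Group 2 (peak Gamma at position 2): ranking walks positions 2-3-1-4, expanding outward from the peak — single-peaked.
Group 3 (peak Sigma at position 1): ranking walks positions 1-2-3-4, expanding outward from the peak — single-peaked.
Every ranking is single-peaked on this axis.

yes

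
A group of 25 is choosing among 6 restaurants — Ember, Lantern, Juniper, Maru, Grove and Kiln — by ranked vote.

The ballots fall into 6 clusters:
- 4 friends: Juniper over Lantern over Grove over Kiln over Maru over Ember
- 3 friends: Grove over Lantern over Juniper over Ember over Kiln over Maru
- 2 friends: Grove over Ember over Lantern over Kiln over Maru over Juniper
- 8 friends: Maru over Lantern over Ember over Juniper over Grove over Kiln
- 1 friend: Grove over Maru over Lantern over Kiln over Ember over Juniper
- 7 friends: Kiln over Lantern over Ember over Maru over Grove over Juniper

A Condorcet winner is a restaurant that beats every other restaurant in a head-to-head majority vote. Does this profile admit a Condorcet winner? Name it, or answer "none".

Head-to-head results (25 friends):
Ember–Lantern: Lantern 23–2.
Ember–Juniper: Ember 18–7.
Ember vs Maru: Maru, 13–12.
Ember vs Grove: Ember wins 15–10.
Ember vs Kiln: Ember wins 13–12.
Lantern vs Juniper: Lantern, 21–4.
Lantern–Maru: Lantern 16–9.
Lantern–Grove: Lantern 19–6.
Lantern vs Kiln: Lantern, 18–7.
Juniper vs Maru: Maru wins 18–7.
Juniper vs Grove: Grove, 13–12.
Juniper–Kiln: Juniper 15–10.
Maru vs Grove: Maru wins 15–10.
Maru vs Kiln: Kiln wins 16–9.
Grove vs Kiln: Grove, 18–7.
Lantern defeats every rival head-to-head and is the Condorcet winner.

Lantern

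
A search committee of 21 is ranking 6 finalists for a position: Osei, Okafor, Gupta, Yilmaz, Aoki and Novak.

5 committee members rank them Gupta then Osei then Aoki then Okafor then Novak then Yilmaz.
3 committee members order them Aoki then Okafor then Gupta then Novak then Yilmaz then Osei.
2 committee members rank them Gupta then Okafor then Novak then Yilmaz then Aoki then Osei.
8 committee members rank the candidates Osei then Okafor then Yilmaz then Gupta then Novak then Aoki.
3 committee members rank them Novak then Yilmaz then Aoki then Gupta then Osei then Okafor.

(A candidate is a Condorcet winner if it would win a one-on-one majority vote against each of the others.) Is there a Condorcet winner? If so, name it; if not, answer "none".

Head-to-head results (21 committee members):
Osei vs Okafor: 5+8+3 = 16 for Osei, 5 for Okafor — Osei by 16–5.
Osei vs Gupta: 8 to 13, Gupta.
Osei vs Yilmaz: Osei wins 13–8.
Osei vs Aoki: Osei wins 13–8.
Osei vs Novak: 13 to 8, Osei.
Okafor vs Gupta: Okafor, 11–10.
Okafor vs Yilmaz: Okafor preferred on 5+3+2+8 = 18 ballots; Okafor wins 18–3.
Okafor vs Aoki: Okafor is ranked higher on 2+8 = 10 ballots, Aoki on 11. Aoki wins 11–10.
Okafor vs Novak: Okafor preferred on 5+3+2+8 = 18 ballots; Okafor wins 18–3.
Gupta vs Yilmaz: 5+3+2 = 10 for Gupta, 11 for Yilmaz — Yilmaz by 11–10.
Gupta vs Aoki: Gupta preferred on 5+2+8 = 15 ballots; Gupta wins 15–6.
Gupta vs Novak: 5+3+2+8 = 18 for Gupta, 3 for Novak — Gupta by 18–3.
Yilmaz vs Aoki: Yilmaz wins 13–8.
Yilmaz–Novak: Novak 13–8.
Aoki vs Novak: Novak wins 13–8.
Every candidate loses at least once (Osei loses to Gupta; Okafor loses to Osei; Gupta loses to Okafor; Yilmaz loses to Osei; Aoki loses to Osei; Novak loses to Osei). The majority relation contains the cycle Osei → Okafor → Gupta → Osei, so there is no Condorcet winner.

none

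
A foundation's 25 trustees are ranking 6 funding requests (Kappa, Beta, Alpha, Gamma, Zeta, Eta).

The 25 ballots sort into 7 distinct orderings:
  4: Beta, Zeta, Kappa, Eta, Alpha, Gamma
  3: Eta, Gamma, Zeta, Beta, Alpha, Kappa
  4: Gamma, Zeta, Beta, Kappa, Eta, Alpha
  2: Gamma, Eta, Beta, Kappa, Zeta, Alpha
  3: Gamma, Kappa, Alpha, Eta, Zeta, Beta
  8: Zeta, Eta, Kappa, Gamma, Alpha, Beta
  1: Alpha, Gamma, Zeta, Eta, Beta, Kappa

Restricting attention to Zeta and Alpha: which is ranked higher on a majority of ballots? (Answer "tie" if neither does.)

Ballots ranking Zeta above Alpha: 4 + 3 + 4 + 2 + 8 = 21.
Ballots ranking Alpha above Zeta: 25 − 21 = 4.
Zeta wins the head-to-head 21–4.

Zeta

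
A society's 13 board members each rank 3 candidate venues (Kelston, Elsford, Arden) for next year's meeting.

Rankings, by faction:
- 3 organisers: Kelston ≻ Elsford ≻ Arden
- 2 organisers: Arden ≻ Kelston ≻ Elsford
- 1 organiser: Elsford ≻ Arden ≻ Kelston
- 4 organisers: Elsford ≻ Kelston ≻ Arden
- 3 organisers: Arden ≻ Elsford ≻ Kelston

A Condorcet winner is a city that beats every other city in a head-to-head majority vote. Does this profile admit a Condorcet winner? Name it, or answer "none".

Elsford

Head-to-head results (13 organisers):
Kelston vs Elsford: Elsford, 8–5.
Kelston vs Arden: Kelston, 7–6.
Elsford vs Arden: Elsford, 8–5.
Only Elsford has no losses; Elsford is the Condorcet winner.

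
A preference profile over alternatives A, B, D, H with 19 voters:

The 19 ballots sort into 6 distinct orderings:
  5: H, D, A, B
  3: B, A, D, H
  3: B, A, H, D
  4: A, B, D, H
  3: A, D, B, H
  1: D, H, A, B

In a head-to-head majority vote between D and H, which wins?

D

Ballots ranking D above H: 3 + 4 + 3 + 1 = 11.
Ballots ranking H above D: 19 − 11 = 8.
D wins the head-to-head 11–8.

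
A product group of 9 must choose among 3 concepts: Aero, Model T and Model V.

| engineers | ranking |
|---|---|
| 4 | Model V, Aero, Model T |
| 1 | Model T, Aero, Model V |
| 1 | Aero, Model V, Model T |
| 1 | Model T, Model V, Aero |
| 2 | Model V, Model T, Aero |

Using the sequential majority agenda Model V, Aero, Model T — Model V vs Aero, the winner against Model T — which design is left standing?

Model V

Round 1: Model V vs Aero — 7–2, Model V advances.
Round 2: Model V vs Model T — 7–2, Model V advances.
The agenda winner is Model V.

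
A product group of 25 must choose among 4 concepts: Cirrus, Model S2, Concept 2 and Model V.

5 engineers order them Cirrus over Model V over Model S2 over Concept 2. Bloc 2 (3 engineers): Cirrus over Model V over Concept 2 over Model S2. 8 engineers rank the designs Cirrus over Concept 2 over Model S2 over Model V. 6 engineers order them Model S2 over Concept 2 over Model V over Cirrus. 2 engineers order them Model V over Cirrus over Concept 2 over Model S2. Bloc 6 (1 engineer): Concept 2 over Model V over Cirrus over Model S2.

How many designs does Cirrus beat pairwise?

Cirrus against each rival (25 engineers):
Cirrus vs Model S2: Cirrus wins 19–6.
Cirrus vs Concept 2: Cirrus preferred on 5+3+8+2 = 18 ballots; Cirrus wins 18–7.
Cirrus vs Model V: Cirrus is ranked higher on 5+3+8 = 16 ballots, Model V on 9. Cirrus wins 16–9.
Cirrus beats Model S2, Concept 2, Model V — 3 pairwise wins.

3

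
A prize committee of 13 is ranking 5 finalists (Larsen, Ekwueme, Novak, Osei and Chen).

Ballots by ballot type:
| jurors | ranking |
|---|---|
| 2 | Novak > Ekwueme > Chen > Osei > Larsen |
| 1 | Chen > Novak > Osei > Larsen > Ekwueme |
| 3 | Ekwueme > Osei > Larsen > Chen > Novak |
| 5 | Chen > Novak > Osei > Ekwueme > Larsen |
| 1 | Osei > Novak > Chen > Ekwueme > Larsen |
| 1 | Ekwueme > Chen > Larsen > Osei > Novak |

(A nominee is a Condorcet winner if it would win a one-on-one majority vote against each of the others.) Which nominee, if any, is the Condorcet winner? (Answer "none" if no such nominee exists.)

Head-to-head results (13 jurors):
Larsen–Ekwueme: Ekwueme 12–1.
Larsen vs Novak: Novak wins 9–4.
Larsen vs Osei: Osei wins 12–1.
Larsen vs Chen: Chen wins 10–3.
Ekwueme vs Novak: Novak, 9–4.
Ekwueme vs Osei: Osei wins 7–6.
Ekwueme–Chen: Chen 7–6.
Novak–Osei: Novak 8–5.
Novak vs Chen: Chen, 10–3.
Osei vs Chen: Chen, 9–4.
Chen wins every pairwise contest, so Chen is the Condorcet winner.

Chen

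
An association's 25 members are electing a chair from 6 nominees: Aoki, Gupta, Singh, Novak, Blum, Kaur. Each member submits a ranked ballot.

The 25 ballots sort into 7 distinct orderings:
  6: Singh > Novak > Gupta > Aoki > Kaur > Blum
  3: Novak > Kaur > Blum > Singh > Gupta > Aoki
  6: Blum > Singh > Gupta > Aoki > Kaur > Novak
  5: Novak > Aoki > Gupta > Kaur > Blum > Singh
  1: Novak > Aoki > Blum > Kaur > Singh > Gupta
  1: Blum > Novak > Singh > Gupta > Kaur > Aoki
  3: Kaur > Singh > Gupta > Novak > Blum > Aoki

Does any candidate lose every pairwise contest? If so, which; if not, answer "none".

Pairwise majorities:
Aoki vs Gupta: Aoki is ranked higher on 5+1 = 6 ballots, Gupta on 19. Gupta wins 19–6.
Aoki vs Singh: Aoki preferred on 5+1 = 6 ballots; Singh wins 19–6.
Aoki–Novak: Novak 19–6.
Aoki vs Blum: Aoki is ranked higher on 6+5+1 = 12 ballots, Blum on 13. Blum wins 13–12.
Aoki vs Kaur: 18 to 7, Aoki.
Gupta vs Singh: Singh wins 20–5.
Gupta–Novak: Novak 16–9.
Gupta vs Blum: Gupta preferred on 6+5+3 = 14 ballots; Gupta wins 14–11.
Gupta vs Kaur: 18 to 7, Gupta.
Singh vs Novak: Singh wins 15–10.
Singh vs Blum: Blum, 16–9.
Singh vs Kaur: Singh is ranked higher on 6+6+1 = 13 ballots, Kaur on 12. Singh wins 13–12.
Novak vs Blum: 18 to 7, Novak.
Novak–Kaur: Novak 16–9.
Blum vs Kaur: Blum is ranked higher on 6+1+1 = 8 ballots, Kaur on 17. Kaur wins 17–8.
Each candidate has at least one pairwise win (Aoki beats Kaur; Gupta beats Aoki; Singh beats Aoki; Novak beats Aoki; Blum beats Aoki; Kaur beats Blum) — no Condorcet loser.

none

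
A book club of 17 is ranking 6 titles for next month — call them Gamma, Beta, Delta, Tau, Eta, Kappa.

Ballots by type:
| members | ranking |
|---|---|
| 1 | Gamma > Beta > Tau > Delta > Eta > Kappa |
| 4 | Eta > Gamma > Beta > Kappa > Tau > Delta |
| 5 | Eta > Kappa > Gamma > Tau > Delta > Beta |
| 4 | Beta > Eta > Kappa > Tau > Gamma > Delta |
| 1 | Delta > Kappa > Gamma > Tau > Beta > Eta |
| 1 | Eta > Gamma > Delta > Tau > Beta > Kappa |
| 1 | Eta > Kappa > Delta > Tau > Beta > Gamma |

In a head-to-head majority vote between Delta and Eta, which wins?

Ballots ranking Delta above Eta: 1 + 1 = 2.
Ballots ranking Eta above Delta: 17 − 2 = 15.
Eta wins the head-to-head 15–2.

Eta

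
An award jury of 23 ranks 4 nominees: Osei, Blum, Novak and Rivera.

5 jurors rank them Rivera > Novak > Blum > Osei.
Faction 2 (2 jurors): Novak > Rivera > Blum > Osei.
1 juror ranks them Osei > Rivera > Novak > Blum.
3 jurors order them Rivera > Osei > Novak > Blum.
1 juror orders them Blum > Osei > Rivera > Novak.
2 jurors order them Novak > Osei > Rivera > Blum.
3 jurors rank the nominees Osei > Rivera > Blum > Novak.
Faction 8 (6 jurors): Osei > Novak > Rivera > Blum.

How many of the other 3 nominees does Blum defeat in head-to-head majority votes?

Blum against each rival (23 jurors):
Blum–Osei: Osei 15–8.
Blum–Novak: Novak 19–4.
Blum vs Rivera: 1 for Blum, 22 for Rivera — Rivera by 22–1.
Blum beats no one; loses to Osei, Novak, Rivera — 0 pairwise wins.

0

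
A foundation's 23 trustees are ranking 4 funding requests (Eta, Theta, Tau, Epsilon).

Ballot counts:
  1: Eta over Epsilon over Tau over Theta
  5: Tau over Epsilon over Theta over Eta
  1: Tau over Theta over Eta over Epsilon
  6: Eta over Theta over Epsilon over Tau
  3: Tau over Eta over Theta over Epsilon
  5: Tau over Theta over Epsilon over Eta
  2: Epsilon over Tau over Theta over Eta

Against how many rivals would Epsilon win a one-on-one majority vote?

Epsilon against each rival (23 reviewers):
Epsilon vs Eta: 12 to 11, Epsilon.
Epsilon vs Theta: Theta wins 15–8.
Epsilon vs Tau: Tau wins 14–9.
Epsilon beats Eta; loses to Theta, Tau — 1 pairwise win.

1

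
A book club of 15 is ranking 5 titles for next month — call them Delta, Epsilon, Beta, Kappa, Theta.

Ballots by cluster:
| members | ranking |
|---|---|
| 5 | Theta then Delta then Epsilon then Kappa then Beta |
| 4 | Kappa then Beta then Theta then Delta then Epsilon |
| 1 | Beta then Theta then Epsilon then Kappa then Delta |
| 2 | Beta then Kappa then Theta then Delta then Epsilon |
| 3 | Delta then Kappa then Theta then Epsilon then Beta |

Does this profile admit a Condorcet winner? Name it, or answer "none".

Pairwise majorities:
Delta vs Epsilon: 14 to 1, Delta.
Delta vs Beta: Delta is ranked higher on 5+3 = 8 ballots, Beta on 7. Delta wins 8–7.
Delta vs Kappa: 5+3 = 8 for Delta, 7 for Kappa — Delta by 8–7.
Delta vs Theta: Delta is ranked higher on 3 ballots, Theta on 12. Theta wins 12–3.
Epsilon vs Beta: 8 to 7, Epsilon.
Epsilon vs Kappa: 6 to 9, Kappa.
Epsilon vs Theta: Epsilon preferred on 0 ballots; Theta wins 15–0.
Beta vs Kappa: 1+2 = 3 for Beta, 12 for Kappa — Kappa by 12–3.
Beta vs Theta: Beta preferred on 4+1+2 = 7 ballots; Theta wins 8–7.
Kappa vs Theta: Kappa is ranked higher on 4+2+3 = 9 ballots, Theta on 6. Kappa wins 9–6.
No book is unbeaten: Delta loses to Theta; Epsilon loses to Delta; Beta loses to Delta; Kappa loses to Delta; Theta loses to Kappa. In particular Delta → Kappa → Theta → Delta is a majority cycle — no Condorcet winner exists.

none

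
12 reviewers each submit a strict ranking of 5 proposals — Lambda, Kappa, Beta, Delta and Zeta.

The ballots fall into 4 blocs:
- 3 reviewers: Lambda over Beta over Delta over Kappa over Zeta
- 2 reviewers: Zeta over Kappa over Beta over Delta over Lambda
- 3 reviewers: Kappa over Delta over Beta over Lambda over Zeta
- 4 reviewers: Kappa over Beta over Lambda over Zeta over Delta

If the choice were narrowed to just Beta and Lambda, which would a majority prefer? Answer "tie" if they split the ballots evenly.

Ballots ranking Beta above Lambda: 2 + 3 + 4 = 9.
Ballots ranking Lambda above Beta: 12 − 9 = 3.
Beta wins the head-to-head 9–3.

Beta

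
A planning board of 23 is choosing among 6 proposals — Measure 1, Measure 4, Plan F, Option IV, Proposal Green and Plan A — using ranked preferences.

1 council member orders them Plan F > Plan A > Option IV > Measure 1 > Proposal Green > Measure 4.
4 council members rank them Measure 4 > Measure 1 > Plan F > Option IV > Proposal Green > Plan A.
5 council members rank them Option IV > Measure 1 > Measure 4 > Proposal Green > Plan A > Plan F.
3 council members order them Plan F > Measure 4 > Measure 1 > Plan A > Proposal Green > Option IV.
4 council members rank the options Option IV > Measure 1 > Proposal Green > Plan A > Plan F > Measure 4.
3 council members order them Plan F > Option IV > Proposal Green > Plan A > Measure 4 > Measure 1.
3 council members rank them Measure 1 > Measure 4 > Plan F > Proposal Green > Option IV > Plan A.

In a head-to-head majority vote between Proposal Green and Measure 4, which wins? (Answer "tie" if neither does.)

Measure 4

Ballots ranking Proposal Green above Measure 4: 1 + 4 + 3 = 8.
Ballots ranking Measure 4 above Proposal Green: 23 − 8 = 15.
Measure 4 wins the head-to-head 15–8.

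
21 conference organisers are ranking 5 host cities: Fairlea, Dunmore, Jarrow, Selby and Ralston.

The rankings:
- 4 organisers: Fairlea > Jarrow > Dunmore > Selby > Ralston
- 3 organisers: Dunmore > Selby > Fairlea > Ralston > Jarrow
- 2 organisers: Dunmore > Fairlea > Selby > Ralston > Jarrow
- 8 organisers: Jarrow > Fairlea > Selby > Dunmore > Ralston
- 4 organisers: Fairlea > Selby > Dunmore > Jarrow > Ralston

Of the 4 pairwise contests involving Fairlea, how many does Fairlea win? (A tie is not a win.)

4

Fairlea against each rival (21 organisers):
Fairlea vs Dunmore: Fairlea wins 16–5.
Fairlea vs Jarrow: Fairlea is ranked higher on 4+3+2+4 = 13 ballots, Jarrow on 8. Fairlea wins 13–8.
Fairlea vs Selby: Fairlea, 18–3.
Fairlea vs Ralston: Fairlea wins 21–0.
Fairlea beats Dunmore, Jarrow, Selby, Ralston — 4 pairwise wins.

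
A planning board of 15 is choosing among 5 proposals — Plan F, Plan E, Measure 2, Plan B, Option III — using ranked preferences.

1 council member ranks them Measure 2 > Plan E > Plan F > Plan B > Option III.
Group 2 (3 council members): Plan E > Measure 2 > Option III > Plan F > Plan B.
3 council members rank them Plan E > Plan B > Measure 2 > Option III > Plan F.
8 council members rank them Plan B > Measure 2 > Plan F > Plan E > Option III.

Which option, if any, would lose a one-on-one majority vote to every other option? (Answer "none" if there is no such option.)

Head-to-head results (15 council members):
Plan F vs Plan E: 8 to 7, Plan F.
Plan F vs Measure 2: Plan F preferred on 0 ballots; Measure 2 wins 15–0.
Plan F vs Plan B: 1+3 = 4 for Plan F, 11 for Plan B — Plan B by 11–4.
Plan F vs Option III: 9 to 6, Plan F.
Plan E vs Measure 2: Measure 2 wins 9–6.
Plan E–Plan B: Plan B 8–7.
Plan E vs Option III: Plan E wins 15–0.
Measure 2 vs Plan B: 1+3 = 4 for Measure 2, 11 for Plan B — Plan B by 11–4.
Measure 2 vs Option III: Measure 2 wins 15–0.
Plan B vs Option III: Plan B wins 12–3.
Option III loses to every other option — it is the Condorcet loser.

Option III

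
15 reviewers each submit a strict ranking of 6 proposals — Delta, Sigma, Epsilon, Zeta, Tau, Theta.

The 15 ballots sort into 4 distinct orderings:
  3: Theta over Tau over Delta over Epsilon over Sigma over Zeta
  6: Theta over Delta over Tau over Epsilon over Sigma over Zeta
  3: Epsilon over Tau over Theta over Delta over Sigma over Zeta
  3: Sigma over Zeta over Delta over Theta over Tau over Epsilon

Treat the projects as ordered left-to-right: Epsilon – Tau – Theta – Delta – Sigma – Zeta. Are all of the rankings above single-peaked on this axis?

yes

Axis positions: Epsilon=1, Tau=2, Theta=3, Delta=4, Sigma=5, Zeta=6.
Ballot type 1 (peak Theta at position 3): ranking walks positions 3-2-4-1-5-6, expanding outward from the peak — single-peaked.
Ballot type 2 (peak Theta at position 3): ranking walks positions 3-4-2-1-5-6, expanding outward from the peak — single-peaked.
Ballot type 3 (peak Epsilon at position 1): ranking walks positions 1-2-3-4-5-6, expanding outward from the peak — single-peaked.
Ballot type 4 (peak Sigma at position 5): ranking walks positions 5-6-4-3-2-1, expanding outward from the peak — single-peaked.
Every ranking is single-peaked on this axis.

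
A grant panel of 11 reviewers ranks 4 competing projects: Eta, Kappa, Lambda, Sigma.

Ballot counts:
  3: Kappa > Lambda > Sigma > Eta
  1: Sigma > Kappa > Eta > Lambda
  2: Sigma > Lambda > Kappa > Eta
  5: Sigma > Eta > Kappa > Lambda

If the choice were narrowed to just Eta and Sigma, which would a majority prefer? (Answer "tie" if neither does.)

No ballot ranks Eta above Sigma: 0.
Ballots ranking Sigma above Eta: 11 − 0 = 11.
Sigma wins the head-to-head 11–0.

Sigma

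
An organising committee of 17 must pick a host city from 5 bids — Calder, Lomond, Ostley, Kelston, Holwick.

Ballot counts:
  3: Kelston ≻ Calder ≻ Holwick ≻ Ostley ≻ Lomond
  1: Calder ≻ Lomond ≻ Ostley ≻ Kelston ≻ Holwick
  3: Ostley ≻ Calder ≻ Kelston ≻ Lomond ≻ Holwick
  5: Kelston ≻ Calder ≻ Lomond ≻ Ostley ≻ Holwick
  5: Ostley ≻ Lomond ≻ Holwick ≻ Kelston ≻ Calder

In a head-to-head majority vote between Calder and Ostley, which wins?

Calder

Ballots ranking Calder above Ostley: 3 + 1 + 5 = 9.
Ballots ranking Ostley above Calder: 17 − 9 = 8.
Calder wins the head-to-head 9–8.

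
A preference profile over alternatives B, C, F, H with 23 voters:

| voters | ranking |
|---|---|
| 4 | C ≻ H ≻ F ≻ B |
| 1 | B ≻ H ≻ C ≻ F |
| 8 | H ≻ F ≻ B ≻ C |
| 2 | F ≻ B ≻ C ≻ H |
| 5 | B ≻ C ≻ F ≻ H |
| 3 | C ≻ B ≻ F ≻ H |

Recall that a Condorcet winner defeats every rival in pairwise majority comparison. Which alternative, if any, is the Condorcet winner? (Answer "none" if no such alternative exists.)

Check each pair by majority over 23 ballots:
B vs C: B is ranked higher on 1+8+2+5 = 16 ballots, C on 7. B wins 16–7.
B vs F: 9 to 14, F.
B vs H: 11 to 12, H.
C vs F: C preferred on 4+1+5+3 = 13 ballots; C wins 13–10.
C vs H: 4+2+5+3 = 14 for C, 9 for H — C by 14–9.
F vs H: F is ranked higher on 2+5+3 = 10 ballots, H on 13. H wins 13–10.
Each alternative drops at least one matchup (B loses to F; C loses to B; F loses to C; H loses to C); the cycle B > C > F > B rules out a Condorcet winner.

none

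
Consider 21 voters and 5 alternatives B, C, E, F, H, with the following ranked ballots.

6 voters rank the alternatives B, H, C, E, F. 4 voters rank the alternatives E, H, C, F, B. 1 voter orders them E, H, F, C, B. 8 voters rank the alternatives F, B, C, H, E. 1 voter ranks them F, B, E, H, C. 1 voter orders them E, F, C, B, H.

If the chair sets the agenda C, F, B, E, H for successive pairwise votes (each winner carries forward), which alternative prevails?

H

Round 1: C vs F — 10–11, F advances.
Round 2: F vs B — 15–6, F advances.
Round 3: F vs E — 9–12, E advances.
Round 4: E vs H — 7–14, H advances.
H survives the agenda.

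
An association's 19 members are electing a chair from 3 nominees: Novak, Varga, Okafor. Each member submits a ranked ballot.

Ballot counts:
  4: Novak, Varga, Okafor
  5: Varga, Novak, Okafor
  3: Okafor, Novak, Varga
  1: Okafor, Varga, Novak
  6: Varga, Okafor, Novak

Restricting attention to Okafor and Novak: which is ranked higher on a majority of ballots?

Okafor

Ballots ranking Okafor above Novak: 3 + 1 + 6 = 10.
Ballots ranking Novak above Okafor: 19 − 10 = 9.
Okafor wins the head-to-head 10–9.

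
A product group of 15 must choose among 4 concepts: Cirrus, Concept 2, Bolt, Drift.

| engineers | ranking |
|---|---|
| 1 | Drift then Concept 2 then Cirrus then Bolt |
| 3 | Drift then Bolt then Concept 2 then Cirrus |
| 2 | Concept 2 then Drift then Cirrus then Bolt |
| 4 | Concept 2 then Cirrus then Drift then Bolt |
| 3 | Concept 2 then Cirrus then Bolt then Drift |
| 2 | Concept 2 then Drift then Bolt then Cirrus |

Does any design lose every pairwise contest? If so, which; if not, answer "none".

Bolt

Head-to-head results (15 engineers):
Cirrus–Concept 2: Concept 2 15–0.
Cirrus vs Bolt: Cirrus, 10–5.
Cirrus vs Drift: Cirrus preferred on 4+3 = 7 ballots; Drift wins 8–7.
Concept 2 vs Bolt: Concept 2 wins 12–3.
Concept 2 vs Drift: 2+4+3+2 = 11 for Concept 2, 4 for Drift — Concept 2 by 11–4.
Bolt–Drift: Drift 12–3.
Bolt loses to every other design — it is the Condorcet loser.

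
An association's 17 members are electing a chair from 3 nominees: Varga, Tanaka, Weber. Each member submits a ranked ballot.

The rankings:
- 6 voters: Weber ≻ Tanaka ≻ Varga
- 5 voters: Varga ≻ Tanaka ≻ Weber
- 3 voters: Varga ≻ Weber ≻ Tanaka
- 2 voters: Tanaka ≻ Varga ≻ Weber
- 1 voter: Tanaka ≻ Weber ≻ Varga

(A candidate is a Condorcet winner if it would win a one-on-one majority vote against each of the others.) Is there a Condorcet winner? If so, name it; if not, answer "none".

Check each pair by majority over 17 ballots:
Varga–Tanaka: Tanaka 9–8.
Varga vs Weber: Varga, 10–7.
Tanaka vs Weber: Weber, 9–8.
No candidate is unbeaten: Varga loses to Tanaka; Tanaka loses to Weber; Weber loses to Varga. In particular Varga → Weber → Tanaka → Varga is a majority cycle — no Condorcet winner exists.

none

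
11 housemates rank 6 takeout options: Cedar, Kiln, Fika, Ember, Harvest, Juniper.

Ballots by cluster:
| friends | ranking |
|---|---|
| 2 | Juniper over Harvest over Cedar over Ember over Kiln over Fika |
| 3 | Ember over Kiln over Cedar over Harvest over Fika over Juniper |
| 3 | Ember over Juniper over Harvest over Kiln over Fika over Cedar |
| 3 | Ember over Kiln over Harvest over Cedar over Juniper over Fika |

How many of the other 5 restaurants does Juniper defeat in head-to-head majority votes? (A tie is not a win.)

Juniper against each rival (11 friends):
Juniper–Cedar: Cedar 6–5.
Juniper vs Kiln: Kiln, 6–5.
Juniper vs Fika: 8 to 3, Juniper.
Juniper vs Ember: Ember wins 9–2.
Juniper–Harvest: Harvest 6–5.
Juniper beats Fika; loses to Cedar, Kiln, Ember, Harvest — 1 pairwise win.

1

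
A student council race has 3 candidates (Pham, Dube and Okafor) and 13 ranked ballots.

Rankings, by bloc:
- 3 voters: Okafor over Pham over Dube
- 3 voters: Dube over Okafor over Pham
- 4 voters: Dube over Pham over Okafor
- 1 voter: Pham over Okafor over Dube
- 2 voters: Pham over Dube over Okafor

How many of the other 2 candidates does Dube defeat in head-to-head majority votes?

2

Dube against each rival (13 voters):
Dube vs Pham: Dube, 7–6.
Dube vs Okafor: Dube is ranked higher on 3+4+2 = 9 ballots, Okafor on 4. Dube wins 9–4.
Dube beats Pham, Okafor — 2 pairwise wins.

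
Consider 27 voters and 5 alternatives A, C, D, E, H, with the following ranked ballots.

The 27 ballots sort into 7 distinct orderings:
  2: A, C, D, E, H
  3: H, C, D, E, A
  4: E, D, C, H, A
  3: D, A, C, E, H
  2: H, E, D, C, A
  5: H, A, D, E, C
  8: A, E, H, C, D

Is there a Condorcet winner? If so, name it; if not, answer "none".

none

Head-to-head results (27 voters):
A vs C: 18 to 9, A.
A vs D: A wins 15–12.
A vs E: 18 to 9, A.
A vs H: H wins 14–13.
C vs D: D wins 14–13.
C vs E: C preferred on 2+3+3 = 8 ballots; E wins 19–8.
C vs H: C preferred on 2+4+3 = 9 ballots; H wins 18–9.
D vs E: E wins 14–13.
D vs H: 9 to 18, H.
E vs H: 17 to 10, E.
Every alternative loses at least once (A loses to H; C loses to A; D loses to A; E loses to A; H loses to E). The majority relation contains the cycle A > E > H > A, so there is no Condorcet winner.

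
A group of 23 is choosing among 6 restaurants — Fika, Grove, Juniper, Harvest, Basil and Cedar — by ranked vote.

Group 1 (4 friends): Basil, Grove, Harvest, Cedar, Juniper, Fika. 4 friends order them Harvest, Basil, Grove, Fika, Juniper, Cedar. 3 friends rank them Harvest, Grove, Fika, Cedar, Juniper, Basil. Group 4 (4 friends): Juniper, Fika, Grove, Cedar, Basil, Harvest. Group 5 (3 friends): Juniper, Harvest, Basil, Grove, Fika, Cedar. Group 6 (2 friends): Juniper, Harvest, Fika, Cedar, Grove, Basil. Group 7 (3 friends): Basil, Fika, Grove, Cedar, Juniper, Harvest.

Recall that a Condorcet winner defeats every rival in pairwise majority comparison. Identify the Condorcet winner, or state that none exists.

none

Check each pair by majority over 23 ballots:
Fika vs Grove: Grove, 14–9.
Fika vs Juniper: Juniper wins 13–10.
Fika vs Harvest: 4+3 = 7 for Fika, 16 for Harvest — Harvest by 16–7.
Fika vs Basil: 3+4+2 = 9 for Fika, 14 for Basil — Basil by 14–9.
Fika vs Cedar: Fika is ranked higher on 4+3+4+3+2+3 = 19 ballots, Cedar on 4. Fika wins 19–4.
Grove–Juniper: Grove 14–9.
Grove–Harvest: Harvest 12–11.
Grove vs Basil: Basil wins 14–9.
Grove–Cedar: Grove 21–2.
Juniper vs Harvest: Juniper, 12–11.
Juniper vs Basil: Juniper preferred on 3+4+3+2 = 12 ballots; Juniper wins 12–11.
Juniper vs Cedar: Juniper is ranked higher on 4+4+3+2 = 13 ballots, Cedar on 10. Juniper wins 13–10.
Harvest vs Basil: 12 to 11, Harvest.
Harvest vs Cedar: Harvest wins 16–7.
Basil–Cedar: Basil 14–9.
Each restaurant drops at least one matchup (Fika loses to Grove; Grove loses to Harvest; Juniper loses to Grove; Harvest loses to Juniper; Basil loses to Juniper; Cedar loses to Fika); the cycle Grove > Juniper > Harvest > Grove rules out a Condorcet winner.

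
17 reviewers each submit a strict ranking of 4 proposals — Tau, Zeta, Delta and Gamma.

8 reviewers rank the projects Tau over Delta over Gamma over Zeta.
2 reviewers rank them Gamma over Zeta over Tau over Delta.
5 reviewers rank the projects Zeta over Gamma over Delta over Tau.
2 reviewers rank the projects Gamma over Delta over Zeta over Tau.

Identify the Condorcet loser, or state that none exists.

Head-to-head results (17 reviewers):
Tau–Zeta: Zeta 9–8.
Tau vs Delta: Tau is ranked higher on 8+2 = 10 ballots, Delta on 7. Tau wins 10–7.
Tau vs Gamma: Gamma, 9–8.
Zeta vs Delta: Delta wins 10–7.
Zeta vs Gamma: Zeta preferred on 5 ballots; Gamma wins 12–5.
Delta vs Gamma: Delta preferred on 8 ballots; Gamma wins 9–8.
No project is winless: Tau beats Delta; Zeta beats Tau; Delta beats Zeta; Gamma beats Tau. There is no Condorcet loser.

none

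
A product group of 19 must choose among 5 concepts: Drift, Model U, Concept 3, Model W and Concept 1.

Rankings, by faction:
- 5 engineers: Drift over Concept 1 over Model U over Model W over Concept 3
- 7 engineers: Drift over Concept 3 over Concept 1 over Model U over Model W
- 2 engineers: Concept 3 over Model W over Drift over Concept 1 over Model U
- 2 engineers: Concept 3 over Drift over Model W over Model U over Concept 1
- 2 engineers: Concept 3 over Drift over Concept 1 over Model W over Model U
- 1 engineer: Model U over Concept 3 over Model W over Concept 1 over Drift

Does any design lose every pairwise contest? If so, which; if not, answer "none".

Model W

Pairwise majorities:
Drift vs Model U: 18 to 1, Drift.
Drift vs Concept 3: Drift wins 12–7.
Drift vs Model W: Drift, 16–3.
Drift–Concept 1: Drift 18–1.
Model U vs Concept 3: Concept 3 wins 13–6.
Model U vs Model W: Model U preferred on 5+7+1 = 13 ballots; Model U wins 13–6.
Model U vs Concept 1: Model U is ranked higher on 2+1 = 3 ballots, Concept 1 on 16. Concept 1 wins 16–3.
Concept 3 vs Model W: Concept 3 wins 14–5.
Concept 3 vs Concept 1: Concept 3 wins 14–5.
Model W vs Concept 1: 5 to 14, Concept 1.
Only Model W has no wins; Model W is the Condorcet loser.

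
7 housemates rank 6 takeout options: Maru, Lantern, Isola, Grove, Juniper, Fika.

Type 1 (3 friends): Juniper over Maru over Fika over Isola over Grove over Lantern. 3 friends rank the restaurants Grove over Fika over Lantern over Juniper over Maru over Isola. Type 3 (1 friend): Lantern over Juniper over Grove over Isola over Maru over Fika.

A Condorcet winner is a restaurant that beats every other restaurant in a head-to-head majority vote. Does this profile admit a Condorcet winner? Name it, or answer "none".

Check each pair by majority over 7 ballots:
Maru–Lantern: Lantern 4–3.
Maru vs Isola: Maru, 6–1.
Maru vs Grove: Grove wins 4–3.
Maru vs Juniper: Juniper, 7–0.
Maru–Fika: Maru 4–3.
Lantern vs Isola: Lantern wins 4–3.
Lantern–Grove: Grove 6–1.
Lantern vs Juniper: Lantern, 4–3.
Lantern–Fika: Fika 6–1.
Isola vs Grove: Grove wins 4–3.
Isola–Juniper: Juniper 7–0.
Isola vs Fika: Fika, 6–1.
Grove vs Juniper: Juniper, 4–3.
Grove–Fika: Grove 4–3.
Juniper vs Fika: Juniper wins 4–3.
Every restaurant loses at least once (Maru loses to Lantern; Lantern loses to Grove; Isola loses to Maru; Grove loses to Juniper; Juniper loses to Lantern; Fika loses to Maru). The majority relation contains the cycle Maru > Fika > Lantern > Maru, so there is no Condorcet winner.

none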